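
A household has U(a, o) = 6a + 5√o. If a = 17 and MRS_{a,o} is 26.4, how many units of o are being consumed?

o = 121

MU_a = 6, MU_o = 5/(2√o).
MRS = 6 ÷ (5/(2√o)).
MRS depends only on o: 2.4·√o = 26.4 ⇒ √o = 26.4/2.4 = 11 ⇒ o = 121.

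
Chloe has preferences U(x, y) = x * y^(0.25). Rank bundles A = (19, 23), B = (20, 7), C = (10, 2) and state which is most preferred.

Bundle A

Evaluate utility at each bundle:
U(A) = 41.609.
U(B) = 32.532.
U(C) = 11.892.
Highest utility is A, so A ≻ B ≻ C.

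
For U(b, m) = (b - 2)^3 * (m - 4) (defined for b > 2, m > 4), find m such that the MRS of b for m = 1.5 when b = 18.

MU_b = 3·(b−2)^2·(m−4), MU_m = (b−2)^3.
MRS = (3/1)·(m−4)/(b−2).
Substitute b = 18: MRS = (m − 4)/(16/3). Setting this equal to 1.5 gives m − 4 = 1.5·(16/3) = 8, so m = 12.

m = 12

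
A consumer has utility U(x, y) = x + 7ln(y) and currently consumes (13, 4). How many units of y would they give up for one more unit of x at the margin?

MU_x = 1, MU_y = 7/y.
MRS = 1 ÷ (7/y).
At (13, 4): MRS = 4/7.
The indifference curve has slope −4/7 at this bundle.

MRS = 4/7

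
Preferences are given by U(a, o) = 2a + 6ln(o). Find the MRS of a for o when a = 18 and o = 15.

MU_a = 2, MU_o = 6/o.
MRS = 2 ÷ (6/o).
At (18, 15): MRS = 5.
That is, one extra unit of a is worth 5 units of o at the margin.

MRS = 5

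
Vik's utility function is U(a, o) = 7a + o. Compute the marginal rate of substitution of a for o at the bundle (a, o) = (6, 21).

MRS = 7

MU_a = 7, MU_o = 1, so MRS = 7/1 = 7 at every bundle.
At (6, 21): MRS = 7.
The indifference curve has slope −7 at this bundle.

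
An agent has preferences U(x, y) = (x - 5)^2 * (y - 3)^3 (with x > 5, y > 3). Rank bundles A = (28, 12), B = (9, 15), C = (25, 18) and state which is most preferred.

Evaluate utility at each bundle:
U(A) = 385641.
U(B) = 27648.
U(C) = 1350000.
Highest utility is C, so C ≻ A ≻ B.

Bundle C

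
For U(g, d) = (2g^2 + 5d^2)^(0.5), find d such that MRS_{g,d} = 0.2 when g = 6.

For CES with ρ = 2, MRS = (2/5)·(d/g)^(-1).
Setting (2/5)·(d/6)^(-1) = 0.2 gives (d/6)^(-1) = 0.5, so d/6 = 2 and d = 12.

d = 12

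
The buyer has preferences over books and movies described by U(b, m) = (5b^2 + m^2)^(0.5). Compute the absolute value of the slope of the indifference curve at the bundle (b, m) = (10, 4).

For CES with ρ = 2, MRS = (5/1)·(m/b)^(-1).
At (10, 4): MRS = 12.5.
So at (10, 4) the consumer would give up 12.5 units of m for one more unit of b.

MRS = 12.5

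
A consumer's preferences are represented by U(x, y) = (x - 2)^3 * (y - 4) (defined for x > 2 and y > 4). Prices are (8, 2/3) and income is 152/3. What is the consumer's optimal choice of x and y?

x* = 5, y* = 16

MU_x = 3·(x−2)^2·(y−4), MU_y = (x−2)^3.
MRS = (3/1)·(y−4)/(x−2).
Tangency: set MRS = p_x/p_y = 8/(2/3) = 12.
So (3/1)·(y − 4)/(x − 2) = 12, i.e. (y − 4) = 4·(x − 2).
Rewrite the budget in excess-of-subsistence terms: 8·(x − 2) + (2/3)·(y − 4) = 152/3 − 8·2 − (2/3)·4 = 32.
Substituting, (32/3)·(x − 2) = 32, so x − 2 = 3 and x* = 5.
Then y − 4 = 4·3 = 12, so y* = 16.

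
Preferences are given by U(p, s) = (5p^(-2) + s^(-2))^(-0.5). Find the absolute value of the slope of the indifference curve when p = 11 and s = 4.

MRS = 320/1331

For CES with ρ = -2, MRS = (5/1)·(s/p)^3.
At (11, 4): MRS = 320/1331.
The indifference curve has slope −320/1331 at this bundle.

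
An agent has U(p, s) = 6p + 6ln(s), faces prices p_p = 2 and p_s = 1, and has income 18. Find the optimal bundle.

p* = 8, s* = 2

MU_p = 6, MU_s = 6/s.
MRS = 6 ÷ (6/s).
Tangency: set MRS = p_p/p_s = 2/1 = 2.
MRS depends only on s: s = 2 ⇒ s* = 2.
From the budget, 2·p = 18 − 1·2 = 16, so p* = 8.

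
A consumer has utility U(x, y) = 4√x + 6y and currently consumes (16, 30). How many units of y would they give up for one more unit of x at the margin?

MRS = 1/12

MU_x = 4/(2√x), MU_y = 6.
MRS = 4/(2√x) ÷ 6.
At (16, 30): MRS = 1/12.
That is, one extra unit of x is worth 1/12 units of y at the margin.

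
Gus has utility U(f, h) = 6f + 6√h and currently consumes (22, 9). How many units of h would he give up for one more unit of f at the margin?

MRS = 6

MU_f = 6, MU_h = 6/(2√h).
MRS = 6 ÷ (6/(2√h)).
At (22, 9): MRS = 6.
That is, one extra unit of f is worth 6 units of h at the margin.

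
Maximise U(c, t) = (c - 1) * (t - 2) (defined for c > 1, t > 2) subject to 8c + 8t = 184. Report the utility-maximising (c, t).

c* = 11, t* = 12

MU_c = (t−2), MU_t = (c−1).
MRS = (t−2)/(c−1).
Tangency: set MRS = p_c/p_t = 8/8 = 1.
So (t − 2)/(c − 1) = 1, i.e. (t − 2) = (c − 1).
Rewrite the budget in excess-of-subsistence terms: 8·(c − 1) + 8·(t − 2) = 184 − 8·1 − 8·2 = 160.
Substituting, 16·(c − 1) = 160, so c − 1 = 10 and c* = 11.
Then t − 2 = 10, so t* = 12.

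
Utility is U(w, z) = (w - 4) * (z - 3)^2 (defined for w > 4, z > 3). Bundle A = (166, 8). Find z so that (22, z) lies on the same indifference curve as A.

U(166, 8) = 4050.
Set U(22, z) = 4050 and solve.
With w = 22: (22 − 4) = 18, so (z − 3)^2 = 4050/18 = 225.
Taking the square root (with z > 3): z − 3 = 15, so z = 18.
Check: U(22, 18) = 4050.

z = 18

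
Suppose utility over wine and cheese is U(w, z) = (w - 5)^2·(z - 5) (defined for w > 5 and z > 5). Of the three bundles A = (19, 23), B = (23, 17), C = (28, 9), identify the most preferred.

Evaluate utility at each bundle:
U(A) = 3528.
U(B) = 3888.
U(C) = 2116.
Highest utility is B, so B ≻ A ≻ C.

Bundle B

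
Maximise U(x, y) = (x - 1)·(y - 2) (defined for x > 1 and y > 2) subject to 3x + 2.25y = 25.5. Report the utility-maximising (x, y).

MU_x = (y−2), MU_y = (x−1).
MRS = (y−2)/(x−1).
Tangency: set MRS = p_x/p_y = 3/2.25 = 4/3.
So (y − 2)/(x − 1) = 4/3, i.e. (y − 2) = (4/3)·(x − 1).
Rewrite the budget in excess-of-subsistence terms: 3·(x − 1) + 2.25·(y − 2) = 25.5 − 3·1 − 2.25·2 = 18.
Substituting, 6·(x − 1) = 18, so x − 1 = 3 and x* = 4.
Then y − 2 = (4/3)·3 = 4, so y* = 6.

x* = 4, y* = 6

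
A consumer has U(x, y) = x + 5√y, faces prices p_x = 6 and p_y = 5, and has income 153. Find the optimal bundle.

x* = 18, y* = 9

MU_x = 1, MU_y = 5/(2√y).
MRS = 1 ÷ (5/(2√y)).
Tangency: set MRS = p_x/p_y = 6/5 = 1.2.
MRS depends only on y: 0.4·√y = 1.2 ⇒ √y = 1.2/0.4 = 3 ⇒ y* = 9.
From the budget, 6·x = 153 − 5·9 = 108, so x* = 18.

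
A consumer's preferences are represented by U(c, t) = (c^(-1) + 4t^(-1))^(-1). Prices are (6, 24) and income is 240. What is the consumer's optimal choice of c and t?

For CES with ρ = -1, MRS = (1/4)·(t/c)^2.
Tangency: set MRS = p_c/p_t = 6/24 = 0.25.
So (t/c)^2 = 1; taking the square root, t/c = 1, i.e. t = c.
Substitute into the budget 6·c + 24·t = 240: 30·c = 240, so c* = 8 and t* = 8.

c* = 8, t* = 8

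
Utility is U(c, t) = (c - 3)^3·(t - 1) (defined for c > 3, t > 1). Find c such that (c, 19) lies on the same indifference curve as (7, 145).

U(7, 145) = 9216.
Set U(c, 19) = 9216 and solve.
With t = 19: (19 − 1) = 18, so (c − 3)^3 = 9216/18 = 512.
Taking the cube root (with c > 3): c − 3 = 8, so c = 11.
Check: U(11, 19) = 9216.

c = 11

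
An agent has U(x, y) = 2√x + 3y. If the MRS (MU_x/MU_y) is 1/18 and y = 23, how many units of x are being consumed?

MU_x = 2/(2√x), MU_y = 3.
MRS = 2/(2√x) ÷ 3.
MRS depends only on x: (1/3)/√x = 1/18 ⇒ √x = (1/3)/(1/18) = 6 ⇒ x = 36.

x = 36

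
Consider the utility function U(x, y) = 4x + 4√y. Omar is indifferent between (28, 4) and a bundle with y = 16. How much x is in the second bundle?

U(28, 4) = 120.
Set U(x, 16) = 120 and solve.
With y = 16: √16 = 4, so 4x = 120 − 4·4 = 104 and x = 26.
Check: U(26, 16) = 120.

x = 26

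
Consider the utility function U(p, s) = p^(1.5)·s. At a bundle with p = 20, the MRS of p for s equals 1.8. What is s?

s = 24

MU_p = 1.5·√p·s and MU_s = p^(1.5).
MRS = MU_p/MU_s = (1.5)·s/p.
Substitute p = 20: MRS = s/(40/3). Setting s/(40/3) = 1.8 gives s = 1.8·(40/3) = 24.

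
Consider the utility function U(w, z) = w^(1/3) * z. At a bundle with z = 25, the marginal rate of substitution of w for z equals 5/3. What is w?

MU_w = 1/3·w^(-2/3)·z and MU_z = w^(1/3).
MRS = MU_w/MU_z = (1/3)·z/w.
Substitute z = 25: MRS = (25/3)/w. Setting (25/3)/w = 5/3 gives w = (25/3)/(5/3) = 5.

w = 5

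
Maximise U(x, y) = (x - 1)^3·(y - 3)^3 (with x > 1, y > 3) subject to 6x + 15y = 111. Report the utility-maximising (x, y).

MU_x = 3·(x−1)^2·(y−3)^3, MU_y = 3·(x−1)^3·(y−3)^2.
MRS = (y−3)/(x−1).
Tangency: set MRS = p_x/p_y = 6/15 = 0.4.
So (y − 3)/(x − 1) = 0.4, i.e. (y − 3) = 0.4·(x − 1).
Rewrite the budget in excess-of-subsistence terms: 6·(x − 1) + 15·(y − 3) = 111 − 6·1 − 15·3 = 60.
Substituting, 12·(x − 1) = 60, so x − 1 = 5 and x* = 6.
Then y − 3 = 0.4·5 = 2, so y* = 5.

x* = 6, y* = 5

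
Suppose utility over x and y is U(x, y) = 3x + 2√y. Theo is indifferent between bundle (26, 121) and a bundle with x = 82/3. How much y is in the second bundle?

y = 81

U(26, 121) = 100.
Set U(82/3, y) = 100 and solve.
With x = 82/3: 2√y = 100 − 3·82/3 = 18, so √y = 9 and y = 81.
Check: U(82/3, 81) = 100.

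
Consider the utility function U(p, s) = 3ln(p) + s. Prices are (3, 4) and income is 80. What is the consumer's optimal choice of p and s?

MU_p = 3/p, MU_s = 1.
MRS = 3/p ÷ 1.
Tangency: set MRS = p_p/p_s = 3/4 = 0.75.
MRS depends only on p: 3/p = 0.75 ⇒ p* = 3/0.75 = 4.
From the budget, 4·s = 80 − 3·4 = 68, so s* = 17.

p* = 4, s* = 17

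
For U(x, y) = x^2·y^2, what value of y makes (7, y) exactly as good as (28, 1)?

y = 4

U(28, 1) = 784.
Set U(7, y) = 784 and solve.
With x = 7: 7^2 = 49, so y^2 = 784/49 = 16; taking the square root, y = 4.
Check: U(7, 4) = 784.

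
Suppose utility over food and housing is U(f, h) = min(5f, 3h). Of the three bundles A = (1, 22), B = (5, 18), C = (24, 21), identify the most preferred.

Evaluate utility at each bundle:
U(A) = 5.
U(B) = 25.
U(C) = 63.
Highest utility is C, so C ≻ B ≻ A.

Bundle C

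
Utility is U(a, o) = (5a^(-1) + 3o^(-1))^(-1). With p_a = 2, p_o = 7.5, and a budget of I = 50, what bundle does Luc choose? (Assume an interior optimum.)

For CES with ρ = -1, MRS = (5/3)·(o/a)^2.
Tangency: set MRS = p_a/p_o = 2/7.5 = 4/15.
So (o/a)^2 = 4/25; taking the square root, o/a = 0.4, i.e. o = 0.4·a.
Substitute into the budget 2·a + 7.5·o = 50: 5·a = 50, so a* = 10 and o* = 0.4·10 = 4.

a* = 10, o* = 4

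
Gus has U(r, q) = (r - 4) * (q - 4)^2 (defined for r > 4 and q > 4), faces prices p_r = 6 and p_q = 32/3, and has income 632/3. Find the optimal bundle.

r* = 12, q* = 13

MU_r = (q−4)^2, MU_q = 2·(r−4)·(q−4).
MRS = (1/2)·(q−4)/(r−4).
Tangency: set MRS = p_r/p_q = 6/(32/3) = 9/16.
So (1/2)·(q − 4)/(r − 4) = 9/16, i.e. (q − 4) = 1.125·(r − 4).
Rewrite the budget in excess-of-subsistence terms: 6·(r − 4) + (32/3)·(q − 4) = 632/3 − 6·4 − (32/3)·4 = 144.
Substituting, 18·(r − 4) = 144, so r − 4 = 8 and r* = 12.
Then q − 4 = 1.125·8 = 9, so q* = 13.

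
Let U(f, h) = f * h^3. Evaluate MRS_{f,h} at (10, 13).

MU_f = h^3 and MU_h = 3·f·h^2.
MRS = MU_f/MU_h = (1/3)·h/f.
At (10, 13): MRS = 13/30.
The indifference curve has slope −13/30 at this bundle.

MRS = 13/30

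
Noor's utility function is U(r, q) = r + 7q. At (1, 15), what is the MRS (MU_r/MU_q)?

MRS = 1/7

MU_r = 1, MU_q = 7, so MRS = 1/7 at every bundle.
At (1, 15): MRS = 1/7.
So at (1, 15) the consumer would give up 1/7 units of q for one more unit of r.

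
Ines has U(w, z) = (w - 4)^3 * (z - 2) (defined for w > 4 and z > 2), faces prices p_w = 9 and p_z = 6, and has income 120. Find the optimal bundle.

w* = 10, z* = 5

MU_w = 3·(w−4)^2·(z−2), MU_z = (w−4)^3.
MRS = (3/1)·(z−2)/(w−4).
Tangency: set MRS = p_w/p_z = 9/6 = 1.5.
So (3/1)·(z − 2)/(w − 4) = 1.5, i.e. (z − 2) = 0.5·(w − 4).
Rewrite the budget in excess-of-subsistence terms: 9·(w − 4) + 6·(z − 2) = 120 − 9·4 − 6·2 = 72.
Substituting, 12·(w − 4) = 72, so w − 4 = 6 and w* = 10.
Then z − 2 = 0.5·6 = 3, so z* = 5.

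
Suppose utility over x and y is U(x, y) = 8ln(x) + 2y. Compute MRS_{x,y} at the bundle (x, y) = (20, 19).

MU_x = 8/x, MU_y = 2.
MRS = 8/x ÷ 2.
At (20, 19): MRS = 0.2.
So at (20, 19) the consumer would give up 0.2 units of y for one more unit of x.

MRS = 0.2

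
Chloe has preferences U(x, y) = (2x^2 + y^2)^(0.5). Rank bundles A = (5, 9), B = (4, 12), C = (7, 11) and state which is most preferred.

Bundle C

Evaluate utility at each bundle:
U(A) = 11.446.
U(B) = 13.266.
U(C) = 14.799.
Highest utility is C, so C ≻ B ≻ A.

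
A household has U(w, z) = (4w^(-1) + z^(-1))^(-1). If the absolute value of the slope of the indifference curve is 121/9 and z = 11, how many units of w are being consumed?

w = 6

For CES with ρ = -1, MRS = (4/1)·(z/w)^2.
Setting (4/1)·(11/w)^2 = 121/9 gives (11/w)^2 = 121/36, so 11/w = 11/6 and w = 6.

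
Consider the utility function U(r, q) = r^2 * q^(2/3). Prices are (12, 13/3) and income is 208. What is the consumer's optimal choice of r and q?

r* = 13, q* = 12

MU_r = 2·r·q^(2/3) and MU_q = 2/3·r^2·q^(-1/3).
MRS = MU_r/MU_q = (3)·q/r.
Tangency: set MRS = p_r/p_q = 12/(13/3) = 36/13.
So (3)·q/r = 36/13, i.e. q = (12/13)·r.
Substitute into the budget 12·r + (13/3)·q = 208: 16·r = 208, so r* = 13.
Then q* = (12/13)·13 = 12.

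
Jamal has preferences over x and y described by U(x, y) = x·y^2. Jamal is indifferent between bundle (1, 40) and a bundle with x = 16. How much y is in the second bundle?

y = 10

U(1, 40) = 1600.
Set U(16, y) = 1600 and solve.
With x = 16: y^2 = 1600/16 = 100; taking the square root, y = 10.
Check: U(16, 10) = 1600.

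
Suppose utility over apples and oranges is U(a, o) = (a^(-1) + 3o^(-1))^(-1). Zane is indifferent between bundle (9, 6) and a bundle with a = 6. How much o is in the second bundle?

o = 6.75

U depends on (a, o) only through S = a^(-1) + 3o^(-1), so equal utility means equal S. At (9, 6): S = 11/18.
With a = 6: 6^(-1) = 1/6, so 3o^(-1) = 11/18 − 1/6 = 4/9, i.e. o^(-1) = 4/27.
Hence o = 1/(4/27) = 6.75.
Check: U(6, 6.75) = 1.6364.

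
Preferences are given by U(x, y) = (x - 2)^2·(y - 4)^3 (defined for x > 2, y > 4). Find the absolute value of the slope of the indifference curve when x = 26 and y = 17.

MU_x = 2·(x−2)·(y−4)^3, MU_y = 3·(x−2)^2·(y−4)^2.
MRS = (2/3)·(y−4)/(x−2).
At (26, 17): MRS = 13/36.
That is, one extra unit of x is worth 13/36 units of y at the margin.

MRS = 13/36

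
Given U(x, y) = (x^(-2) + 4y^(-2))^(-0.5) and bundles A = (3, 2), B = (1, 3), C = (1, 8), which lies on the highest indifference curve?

Evaluate utility at each bundle:
U(A) = 0.949.
U(B) = 0.832.
U(C) = 0.970.
Highest utility is C, so C ≻ A ≻ B.

Bundle C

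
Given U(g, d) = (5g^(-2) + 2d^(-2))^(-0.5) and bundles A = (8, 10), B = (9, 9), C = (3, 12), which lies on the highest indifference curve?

Evaluate utility at each bundle:
U(A) = 3.192.
U(B) = 3.402.
U(C) = 1.325.
Highest utility is B, so B ≻ A ≻ C.

Bundle B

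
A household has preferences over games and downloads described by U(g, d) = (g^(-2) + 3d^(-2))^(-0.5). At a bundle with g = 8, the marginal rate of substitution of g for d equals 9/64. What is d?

For CES with ρ = -2, MRS = (1/3)·(d/g)^3.
Setting (1/3)·(d/8)^3 = 9/64 gives (d/8)^3 = 27/64, so d/8 = 0.75 and d = 6.

d = 6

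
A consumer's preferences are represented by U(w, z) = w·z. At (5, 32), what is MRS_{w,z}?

MU_w = z and MU_z = w.
MRS = MU_w/MU_z = z/w.
At (5, 32): MRS = 6.4.
So at (5, 32) the consumer would give up 6.4 units of z for one more unit of w.

MRS = 6.4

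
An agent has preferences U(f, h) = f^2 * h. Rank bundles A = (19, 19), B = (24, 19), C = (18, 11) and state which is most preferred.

Bundle B

Evaluate utility at each bundle:
U(A) = 6859.
U(B) = 10944.
U(C) = 3564.
Highest utility is B, so B ≻ A ≻ C.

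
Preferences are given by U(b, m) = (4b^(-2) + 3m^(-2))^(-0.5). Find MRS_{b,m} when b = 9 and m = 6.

For CES with ρ = -2, MRS = (4/3)·(m/b)^3.
At (9, 6): MRS = 32/81.
That is, one extra unit of b is worth 32/81 units of m at the margin.

MRS = 32/81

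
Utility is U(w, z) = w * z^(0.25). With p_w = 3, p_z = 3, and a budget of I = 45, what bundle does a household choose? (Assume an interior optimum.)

MU_w = z^(0.25) and MU_z = 0.25·w·z^(-0.75).
MRS = MU_w/MU_z = (4)·z/w.
Tangency: set MRS = p_w/p_z = 3/3 = 1.
So (4)·z/w = 1, i.e. z = 0.25·w.
Substitute into the budget 3·w + 3·z = 45: 3.75·w = 45, so w* = 12.
Then z* = 0.25·12 = 3.

w* = 12, z* = 3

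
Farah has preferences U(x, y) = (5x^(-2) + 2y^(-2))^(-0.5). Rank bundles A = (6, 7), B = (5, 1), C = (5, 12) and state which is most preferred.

Bundle A

Evaluate utility at each bundle:
U(A) = 2.359.
U(B) = 0.674.
U(C) = 2.162.
Highest utility is A, so A ≻ C ≻ B.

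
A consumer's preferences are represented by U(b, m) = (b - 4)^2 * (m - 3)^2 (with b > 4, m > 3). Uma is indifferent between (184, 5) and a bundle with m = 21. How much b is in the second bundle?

b = 24

U(184, 5) = 129600.
Set U(b, 21) = 129600 and solve.
With m = 21: (21 − 3)^2 = 324, so (b − 4)^2 = 129600/324 = 400.
Taking the square root (with b > 4): b − 4 = 20, so b = 24.
Check: U(24, 21) = 129600.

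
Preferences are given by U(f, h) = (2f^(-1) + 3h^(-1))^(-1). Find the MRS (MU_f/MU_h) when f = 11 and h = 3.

For CES with ρ = -1, MRS = (2/3)·(h/f)^2.
At (11, 3): MRS = 6/121.
So at (11, 3) the consumer would give up 6/121 units of h for one more unit of f.

MRS = 6/121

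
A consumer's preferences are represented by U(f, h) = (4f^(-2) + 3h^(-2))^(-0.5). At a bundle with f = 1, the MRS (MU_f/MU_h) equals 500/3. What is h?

h = 5

For CES with ρ = -2, MRS = (4/3)·(h/f)^3.
Setting (4/3)·(h/1)^3 = 500/3 gives (h/1)^3 = 125, so h/1 = 5 and h = 5.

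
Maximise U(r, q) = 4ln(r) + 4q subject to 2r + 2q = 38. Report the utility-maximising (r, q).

MU_r = 4/r, MU_q = 4.
MRS = 4/r ÷ 4.
Tangency: set MRS = p_r/p_q = 2/2 = 1.
MRS depends only on r: 1/r = 1 ⇒ r* = 1/1 = 1.
From the budget, 2·q = 38 − 2·1 = 36, so q* = 18.

r* = 1, q* = 18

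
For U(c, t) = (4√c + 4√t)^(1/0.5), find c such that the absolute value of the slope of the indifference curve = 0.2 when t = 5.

For CES with ρ = 0.5, MRS = √(t/c).
Setting √(5/c) = 0.2 gives 5/c = 1/25 and c = 125.

c = 125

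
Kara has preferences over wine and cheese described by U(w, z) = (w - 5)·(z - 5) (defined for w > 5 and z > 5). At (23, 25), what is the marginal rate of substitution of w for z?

MU_w = (z−5), MU_z = (w−5).
MRS = (z−5)/(w−5).
At (23, 25): MRS = 10/9.
That is, one extra unit of w is worth 10/9 units of z at the margin.

MRS = 10/9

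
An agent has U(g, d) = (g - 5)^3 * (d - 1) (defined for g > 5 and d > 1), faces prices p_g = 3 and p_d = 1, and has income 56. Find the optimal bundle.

g* = 15, d* = 11

MU_g = 3·(g−5)^2·(d−1), MU_d = (g−5)^3.
MRS = (3/1)·(d−1)/(g−5).
Tangency: set MRS = p_g/p_d = 3/1 = 3.
So (3/1)·(d − 1)/(g − 5) = 3, i.e. (d − 1) = (g − 5).
Rewrite the budget in excess-of-subsistence terms: 3·(g − 5) + 1·(d − 1) = 56 − 3·5 − 1·1 = 40.
Substituting, 4·(g − 5) = 40, so g − 5 = 10 and g* = 15.
Then d − 1 = 10, so d* = 11.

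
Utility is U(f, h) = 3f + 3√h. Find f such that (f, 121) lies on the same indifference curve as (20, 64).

U(20, 64) = 84.
Set U(f, 121) = 84 and solve.
With h = 121: √121 = 11, so 3f = 84 − 3·11 = 51 and f = 17.
Check: U(17, 121) = 84.

f = 17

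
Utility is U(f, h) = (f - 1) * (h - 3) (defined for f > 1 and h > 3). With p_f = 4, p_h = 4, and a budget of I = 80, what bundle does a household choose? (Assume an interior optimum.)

f* = 9, h* = 11

MU_f = (h−3), MU_h = (f−1).
MRS = (h−3)/(f−1).
Tangency: set MRS = p_f/p_h = 4/4 = 1.
So (h − 3)/(f − 1) = 1, i.e. (h − 3) = (f − 1).
Rewrite the budget in excess-of-subsistence terms: 4·(f − 1) + 4·(h − 3) = 80 − 4·1 − 4·3 = 64.
Substituting, 8·(f − 1) = 64, so f − 1 = 8 and f* = 9.
Then h − 3 = 8, so h* = 11.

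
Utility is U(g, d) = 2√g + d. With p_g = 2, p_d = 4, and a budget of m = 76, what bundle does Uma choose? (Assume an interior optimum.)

g* = 4, d* = 17

MU_g = 2/(2√g), MU_d = 1.
MRS = 2/(2√g) ÷ 1.
Tangency: set MRS = p_g/p_d = 2/4 = 0.5.
MRS depends only on g: 1/√g = 0.5 ⇒ √g = 1/0.5 = 2 ⇒ g* = 4.
From the budget, 4·d = 76 − 2·4 = 68, so d* = 17.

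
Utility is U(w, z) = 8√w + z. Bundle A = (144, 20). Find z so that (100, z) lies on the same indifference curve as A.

U(144, 20) = 116.
Set U(100, z) = 116 and solve.
With w = 100: √100 = 10, so z = 116 − 8·10 = 36.
Check: U(100, 36) = 116.

z = 36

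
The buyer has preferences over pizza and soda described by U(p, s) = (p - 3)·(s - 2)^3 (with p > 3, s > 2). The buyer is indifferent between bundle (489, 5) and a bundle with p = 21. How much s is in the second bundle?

s = 11

U(489, 5) = 13122.
Set U(21, s) = 13122 and solve.
With p = 21: (21 − 3) = 18, so (s − 2)^3 = 13122/18 = 729.
Taking the cube root (with s > 2): s − 2 = 9, so s = 11.
Check: U(21, 11) = 13122.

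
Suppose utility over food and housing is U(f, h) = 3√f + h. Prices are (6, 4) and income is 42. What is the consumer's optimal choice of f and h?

MU_f = 3/(2√f), MU_h = 1.
MRS = 3/(2√f) ÷ 1.
Tangency: set MRS = p_f/p_h = 6/4 = 1.5.
MRS depends only on f: 1.5/√f = 1.5 ⇒ √f = 1.5/1.5 = 1 ⇒ f* = 1.
From the budget, 4·h = 42 − 6·1 = 36, so h* = 9.

f* = 1, h* = 9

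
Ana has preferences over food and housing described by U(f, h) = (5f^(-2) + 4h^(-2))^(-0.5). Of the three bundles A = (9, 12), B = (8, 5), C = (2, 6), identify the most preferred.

Evaluate utility at each bundle:
U(A) = 3.343.
U(B) = 2.049.
U(C) = 0.857.
Highest utility is A, so A ≻ B ≻ C.

Bundle A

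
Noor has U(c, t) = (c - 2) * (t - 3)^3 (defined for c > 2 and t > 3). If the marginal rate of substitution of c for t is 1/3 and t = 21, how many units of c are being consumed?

c = 20

MU_c = (t−3)^3, MU_t = 3·(c−2)·(t−3)^2.
MRS = (1/3)·(t−3)/(c−2).
Substitute t = 21: MRS = 6/(c − 2). Setting this equal to 1/3 gives c − 2 = 6/(1/3) = 18, so c = 20.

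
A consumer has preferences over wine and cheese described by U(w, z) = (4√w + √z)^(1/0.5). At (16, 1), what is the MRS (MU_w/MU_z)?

For CES with ρ = 0.5, MRS = (4/1)·√(z/w).
At (16, 1): MRS = 1.
So at (16, 1) the consumer would give up 1 units of z for one more unit of w.

MRS = 1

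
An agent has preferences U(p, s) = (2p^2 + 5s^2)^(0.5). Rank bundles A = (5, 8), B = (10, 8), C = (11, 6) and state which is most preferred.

Evaluate utility at each bundle:
U(A) = 19.235.
U(B) = 22.804.
U(C) = 20.543.
Highest utility is B, so B ≻ C ≻ A.

Bundle B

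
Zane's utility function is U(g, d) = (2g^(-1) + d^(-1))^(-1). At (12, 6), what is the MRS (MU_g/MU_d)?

MRS = 0.5

For CES with ρ = -1, MRS = (2/1)·(d/g)^2.
At (12, 6): MRS = 0.5.
That is, one extra unit of g is worth 0.5 units of d at the margin.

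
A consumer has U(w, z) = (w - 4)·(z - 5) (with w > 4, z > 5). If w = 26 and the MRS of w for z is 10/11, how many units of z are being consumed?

z = 25

MU_w = (z−5), MU_z = (w−4).
MRS = (z−5)/(w−4).
Substitute w = 26: MRS = (z − 5)/22. Setting this equal to 10/11 gives z − 5 = (10/11)·22 = 20, so z = 25.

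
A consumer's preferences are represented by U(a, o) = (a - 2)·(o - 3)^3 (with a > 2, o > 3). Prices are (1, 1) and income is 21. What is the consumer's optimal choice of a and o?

MU_a = (o−3)^3, MU_o = 3·(a−2)·(o−3)^2.
MRS = (1/3)·(o−3)/(a−2).
Tangency: set MRS = p_a/p_o = 1/1 = 1.
So (1/3)·(o − 3)/(a − 2) = 1, i.e. (o − 3) = 3·(a − 2).
Rewrite the budget in excess-of-subsistence terms: 1·(a − 2) + 1·(o − 3) = 21 − 1·2 − 1·3 = 16.
Substituting, 4·(a − 2) = 16, so a − 2 = 4 and a* = 6.
Then o − 3 = 3·4 = 12, so o* = 15.

a* = 6, o* = 15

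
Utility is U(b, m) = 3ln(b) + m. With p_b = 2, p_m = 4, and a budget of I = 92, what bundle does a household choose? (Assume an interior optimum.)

MU_b = 3/b, MU_m = 1.
MRS = 3/b ÷ 1.
Tangency: set MRS = p_b/p_m = 2/4 = 0.5.
MRS depends only on b: 3/b = 0.5 ⇒ b* = 3/0.5 = 6.
From the budget, 4·m = 92 − 2·6 = 80, so m* = 20.

b* = 6, m* = 20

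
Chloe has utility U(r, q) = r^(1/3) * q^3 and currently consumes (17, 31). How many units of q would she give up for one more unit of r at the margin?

MU_r = 1/3·r^(-2/3)·q^3 and MU_q = 3·r^(1/3)·q^2.
MRS = MU_r/MU_q = (1/9)·q/r.
At (17, 31): MRS = 31/153.
So at (17, 31) the consumer would give up 31/153 units of q for one more unit of r.

MRS = 31/153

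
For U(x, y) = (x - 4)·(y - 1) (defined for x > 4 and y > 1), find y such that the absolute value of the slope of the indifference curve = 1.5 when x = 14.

MU_x = (y−1), MU_y = (x−4).
MRS = (y−1)/(x−4).
Substitute x = 14: MRS = (y − 1)/10. Setting this equal to 1.5 gives y − 1 = 1.5·10 = 15, so y = 16.

y = 16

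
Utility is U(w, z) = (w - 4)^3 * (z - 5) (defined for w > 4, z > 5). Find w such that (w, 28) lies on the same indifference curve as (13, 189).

w = 22

U(13, 189) = 134136.
Set U(w, 28) = 134136 and solve.
With z = 28: (28 − 5) = 23, so (w − 4)^3 = 134136/23 = 5832.
Taking the cube root (with w > 4): w − 4 = 18, so w = 22.
Check: U(22, 28) = 134136.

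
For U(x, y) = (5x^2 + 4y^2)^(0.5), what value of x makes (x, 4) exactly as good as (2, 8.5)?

U depends on (x, y) only through S = 5x^2 + 4y^2, so equal utility means equal S. At (2, 8.5): S = 309.
With y = 4: 4·4^2 = 64, so 5x^2 = 309 − 64 = 245, i.e. x^2 = 49.
Hence x = √49 = 7.
Check: U(7, 4) = 17.5784.

x = 7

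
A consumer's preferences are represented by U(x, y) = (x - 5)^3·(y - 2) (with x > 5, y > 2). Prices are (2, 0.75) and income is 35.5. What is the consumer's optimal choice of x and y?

x* = 14, y* = 10

MU_x = 3·(x−5)^2·(y−2), MU_y = (x−5)^3.
MRS = (3/1)·(y−2)/(x−5).
Tangency: set MRS = p_x/p_y = 2/0.75 = 8/3.
So (3/1)·(y − 2)/(x − 5) = 8/3, i.e. (y − 2) = (8/9)·(x − 5).
Rewrite the budget in excess-of-subsistence terms: 2·(x − 5) + 0.75·(y − 2) = 35.5 − 2·5 − 0.75·2 = 24.
Substituting, (8/3)·(x − 5) = 24, so x − 5 = 9 and x* = 14.
Then y − 2 = (8/9)·9 = 8, so y* = 10.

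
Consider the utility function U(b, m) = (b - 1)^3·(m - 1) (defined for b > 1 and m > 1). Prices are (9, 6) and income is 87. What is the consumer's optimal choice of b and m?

b* = 7, m* = 4

MU_b = 3·(b−1)^2·(m−1), MU_m = (b−1)^3.
MRS = (3/1)·(m−1)/(b−1).
Tangency: set MRS = p_b/p_m = 9/6 = 1.5.
So (3/1)·(m − 1)/(b − 1) = 1.5, i.e. (m − 1) = 0.5·(b − 1).
Rewrite the budget in excess-of-subsistence terms: 9·(b − 1) + 6·(m − 1) = 87 − 9·1 − 6·1 = 72.
Substituting, 12·(b − 1) = 72, so b − 1 = 6 and b* = 7.
Then m − 1 = 0.5·6 = 3, so m* = 4.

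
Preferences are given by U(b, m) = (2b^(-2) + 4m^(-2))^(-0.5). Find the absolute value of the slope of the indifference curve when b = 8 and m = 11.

MRS = 1331/1024

For CES with ρ = -2, MRS = (2/4)·(m/b)^3.
At (8, 11): MRS = 1331/1024.
The indifference curve has slope −1331/1024 at this bundle.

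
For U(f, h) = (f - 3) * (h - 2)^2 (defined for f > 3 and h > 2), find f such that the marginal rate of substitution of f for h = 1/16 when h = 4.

f = 19

MU_f = (h−2)^2, MU_h = 2·(f−3)·(h−2).
MRS = (1/2)·(h−2)/(f−3).
Substitute h = 4: MRS = 1/(f − 3). Setting this equal to 1/16 gives f − 3 = 1/(1/16) = 16, so f = 19.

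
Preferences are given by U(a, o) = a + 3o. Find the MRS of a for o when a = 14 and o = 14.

MRS = 1/3

MU_a = 1, MU_o = 3, so MRS = 1/3 at every bundle.
At (14, 14): MRS = 1/3.
That is, one extra unit of a is worth 1/3 units of o at the margin.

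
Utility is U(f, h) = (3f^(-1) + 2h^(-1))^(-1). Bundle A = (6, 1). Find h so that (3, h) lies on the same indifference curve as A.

h = 4/3

U depends on (f, h) only through S = 3f^(-1) + 2h^(-1), so equal utility means equal S. At (6, 1): S = 2.5.
With f = 3: 3·3^(-1) = 1, so 2h^(-1) = 2.5 − 1 = 1.5, i.e. h^(-1) = 0.75.
Hence h = 1/0.75 = 4/3.
Check: U(3, 4/3) = 0.4.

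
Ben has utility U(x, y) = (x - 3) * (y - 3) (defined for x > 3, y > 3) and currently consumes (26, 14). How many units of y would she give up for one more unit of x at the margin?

MU_x = (y−3), MU_y = (x−3).
MRS = (y−3)/(x−3).
At (26, 14): MRS = 11/23.
The indifference curve has slope −11/23 at this bundle.

MRS = 11/23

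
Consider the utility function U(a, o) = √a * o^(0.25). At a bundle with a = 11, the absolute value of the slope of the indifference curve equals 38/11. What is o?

MU_a = 0.5·a^(-0.5)·o^(0.25) and MU_o = 0.25·√a·o^(-0.75).
MRS = MU_a/MU_o = (2)·o/a.
Substitute a = 11: MRS = o/5.5. Setting o/5.5 = 38/11 gives o = (38/11)·5.5 = 19.

o = 19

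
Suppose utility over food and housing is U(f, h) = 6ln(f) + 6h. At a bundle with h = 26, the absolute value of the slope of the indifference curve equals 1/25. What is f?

f = 25

MU_f = 6/f, MU_h = 6.
MRS = 6/f ÷ 6.
MRS depends only on f: 1/f = 1/25 ⇒ f = 1/(1/25) = 25.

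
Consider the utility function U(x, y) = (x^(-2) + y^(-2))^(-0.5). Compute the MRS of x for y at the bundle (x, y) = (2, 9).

For CES with ρ = -2, MRS = (y/x)^3.
At (2, 9): MRS = 91.125.
So at (2, 9) the consumer would give up 91.125 units of y for one more unit of x.

MRS = 91.125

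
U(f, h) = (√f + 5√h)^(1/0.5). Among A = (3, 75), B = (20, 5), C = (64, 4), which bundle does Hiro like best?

Bundle A

Evaluate utility at each bundle:
U(A) = 2028.000.
U(B) = 245.000.
U(C) = 324.000.
Highest utility is A, so A ≻ C ≻ B.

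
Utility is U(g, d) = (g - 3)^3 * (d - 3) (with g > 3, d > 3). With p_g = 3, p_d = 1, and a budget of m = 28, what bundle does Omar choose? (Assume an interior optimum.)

MU_g = 3·(g−3)^2·(d−3), MU_d = (g−3)^3.
MRS = (3/1)·(d−3)/(g−3).
Tangency: set MRS = p_g/p_d = 3/1 = 3.
So (3/1)·(d − 3)/(g − 3) = 3, i.e. (d − 3) = (g − 3).
Rewrite the budget in excess-of-subsistence terms: 3·(g − 3) + 1·(d − 3) = 28 − 3·3 − 1·3 = 16.
Substituting, 4·(g − 3) = 16, so g − 3 = 4 and g* = 7.
Then d − 3 = 4, so d* = 7.

g* = 7, d* = 7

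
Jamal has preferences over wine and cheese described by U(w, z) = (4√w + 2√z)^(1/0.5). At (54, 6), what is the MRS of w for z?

MRS = 2/3

For CES with ρ = 0.5, MRS = (4/2)·√(z/w).
At (54, 6): MRS = 2/3.
That is, one extra unit of w is worth 2/3 units of z at the margin.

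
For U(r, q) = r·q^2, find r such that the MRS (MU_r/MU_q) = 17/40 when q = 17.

MU_r = q^2 and MU_q = 2·r·q.
MRS = MU_r/MU_q = (1/2)·q/r.
Substitute q = 17: MRS = 8.5/r. Setting 8.5/r = 17/40 gives r = 8.5/(17/40) = 20.

r = 20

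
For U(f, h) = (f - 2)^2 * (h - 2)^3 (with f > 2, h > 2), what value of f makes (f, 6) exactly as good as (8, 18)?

U(8, 18) = 147456.
Set U(f, 6) = 147456 and solve.
With h = 6: (6 − 2)^3 = 64, so (f − 2)^2 = 147456/64 = 2304.
Taking the square root (with f > 2): f − 2 = 48, so f = 50.
Check: U(50, 6) = 147456.

f = 50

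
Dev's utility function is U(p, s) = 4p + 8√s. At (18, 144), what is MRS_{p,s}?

MRS = 12

MU_p = 4, MU_s = 8/(2√s).
MRS = 4 ÷ (8/(2√s)).
At (18, 144): MRS = 12.
The indifference curve has slope −12 at this bundle.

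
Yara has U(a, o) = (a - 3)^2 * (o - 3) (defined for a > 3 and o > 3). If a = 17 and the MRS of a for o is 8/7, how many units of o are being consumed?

o = 11

MU_a = 2·(a−3)·(o−3), MU_o = (a−3)^2.
MRS = (2/1)·(o−3)/(a−3).
Substitute a = 17: MRS = (o − 3)/7. Setting this equal to 8/7 gives o − 3 = (8/7)·7 = 8, so o = 11.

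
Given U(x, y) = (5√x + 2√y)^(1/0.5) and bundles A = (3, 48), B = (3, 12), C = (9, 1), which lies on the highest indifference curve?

Bundle A

Evaluate utility at each bundle:
U(A) = 507.000.
U(B) = 243.000.
U(C) = 289.000.
Highest utility is A, so A ≻ C ≻ B.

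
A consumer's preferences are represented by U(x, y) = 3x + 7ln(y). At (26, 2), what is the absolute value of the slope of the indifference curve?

MU_x = 3, MU_y = 7/y.
MRS = 3 ÷ (7/y).
At (26, 2): MRS = 6/7.
So at (26, 2) the consumer would give up 6/7 units of y for one more unit of x.

MRS = 6/7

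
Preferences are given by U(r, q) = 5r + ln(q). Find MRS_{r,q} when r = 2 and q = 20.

MU_r = 5, MU_q = 1/q.
MRS = 5 ÷ (1/q).
At (2, 20): MRS = 100.
The indifference curve has slope −100 at this bundle.

MRS = 100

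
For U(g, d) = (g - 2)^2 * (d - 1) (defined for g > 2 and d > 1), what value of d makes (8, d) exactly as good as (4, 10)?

U(4, 10) = 36.
Set U(8, d) = 36 and solve.
With g = 8: (8 − 2)^2 = 36, so (d − 1) = 36/36 = 1.
So d = 1 + 1 = 2.
Check: U(8, 2) = 36.

d = 2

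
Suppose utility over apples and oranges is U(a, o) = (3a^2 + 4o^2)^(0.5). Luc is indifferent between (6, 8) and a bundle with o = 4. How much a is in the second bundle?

U depends on (a, o) only through S = 3a^2 + 4o^2, so equal utility means equal S. At (6, 8): S = 364.
With o = 4: 4·4^2 = 64, so 3a^2 = 364 − 64 = 300, i.e. a^2 = 100.
Hence a = √100 = 10.
Check: U(10, 4) = 19.0788.

a = 10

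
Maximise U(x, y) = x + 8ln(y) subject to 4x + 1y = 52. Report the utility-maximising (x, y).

MU_x = 1, MU_y = 8/y.
MRS = 1 ÷ (8/y).
Tangency: set MRS = p_x/p_y = 4/1 = 4.
MRS depends only on y: 0.125·y = 4 ⇒ y* = 4/0.125 = 32.
From the budget, 4·x = 52 − 1·32 = 20, so x* = 5.

x* = 5, y* = 32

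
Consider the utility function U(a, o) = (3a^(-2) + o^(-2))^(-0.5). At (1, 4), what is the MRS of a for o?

MRS = 192

For CES with ρ = -2, MRS = (3/1)·(o/a)^3.
At (1, 4): MRS = 192.
The indifference curve has slope −192 at this bundle.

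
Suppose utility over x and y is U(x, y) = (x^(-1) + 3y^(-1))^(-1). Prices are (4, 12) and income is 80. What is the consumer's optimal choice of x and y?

x* = 5, y* = 5

For CES with ρ = -1, MRS = (1/3)·(y/x)^2.
Tangency: set MRS = p_x/p_y = 4/12 = 1/3.
So (y/x)^2 = 1; taking the square root, y/x = 1, i.e. y = x.
Substitute into the budget 4·x + 12·y = 80: 16·x = 80, so x* = 5 and y* = 5.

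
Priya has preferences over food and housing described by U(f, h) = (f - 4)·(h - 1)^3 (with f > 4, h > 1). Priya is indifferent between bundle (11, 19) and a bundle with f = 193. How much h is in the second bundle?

U(11, 19) = 40824.
Set U(193, h) = 40824 and solve.
With f = 193: (193 − 4) = 189, so (h − 1)^3 = 40824/189 = 216.
Taking the cube root (with h > 1): h − 1 = 6, so h = 7.
Check: U(193, 7) = 40824.

h = 7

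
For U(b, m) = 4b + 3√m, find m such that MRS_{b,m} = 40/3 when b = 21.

MU_b = 4, MU_m = 3/(2√m).
MRS = 4 ÷ (3/(2√m)).
MRS depends only on m: (8/3)·√m = 40/3 ⇒ √m = (40/3)/(8/3) = 5 ⇒ m = 25.

m = 25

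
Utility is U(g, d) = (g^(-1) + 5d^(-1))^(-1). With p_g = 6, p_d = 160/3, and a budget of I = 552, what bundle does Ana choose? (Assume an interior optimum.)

For CES with ρ = -1, MRS = (1/5)·(d/g)^2.
Tangency: set MRS = p_g/p_d = 6/(160/3) = 9/80.
So (d/g)^2 = 9/16; taking the square root, d/g = 0.75, i.e. d = 0.75·g.
Substitute into the budget 6·g + (160/3)·d = 552: 46·g = 552, so g* = 12 and d* = 0.75·12 = 9.

g* = 12, d* = 9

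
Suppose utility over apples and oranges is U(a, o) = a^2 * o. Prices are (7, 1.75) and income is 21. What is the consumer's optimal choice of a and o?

a* = 2, o* = 4

MU_a = 2·a·o and MU_o = a^2.
MRS = MU_a/MU_o = (2/1)·o/a.
Tangency: set MRS = p_a/p_o = 7/1.75 = 4.
So (2/1)·o/a = 4, i.e. o = 2·a.
Substitute into the budget 7·a + 1.75·o = 21: 10.5·a = 21, so a* = 2.
Then o* = 2·2 = 4.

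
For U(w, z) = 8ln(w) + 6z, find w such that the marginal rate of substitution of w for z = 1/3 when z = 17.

MU_w = 8/w, MU_z = 6.
MRS = 8/w ÷ 6.
MRS depends only on w: (4/3)/w = 1/3 ⇒ w = (4/3)/(1/3) = 4.

w = 4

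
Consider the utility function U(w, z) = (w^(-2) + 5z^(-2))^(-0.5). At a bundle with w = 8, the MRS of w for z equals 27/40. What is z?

For CES with ρ = -2, MRS = (1/5)·(z/w)^3.
Setting (1/5)·(z/8)^3 = 27/40 gives (z/8)^3 = 3.375, so z/8 = 1.5 and z = 12.

z = 12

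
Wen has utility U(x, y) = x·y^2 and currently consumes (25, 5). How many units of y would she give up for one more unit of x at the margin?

MU_x = y^2 and MU_y = 2·x·y.
MRS = MU_x/MU_y = (1/2)·y/x.
At (25, 5): MRS = 0.1.
That is, one extra unit of x is worth 0.1 units of y at the margin.

MRS = 0.1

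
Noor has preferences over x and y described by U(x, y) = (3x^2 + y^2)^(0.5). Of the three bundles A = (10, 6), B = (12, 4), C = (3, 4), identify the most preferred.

Evaluate utility at each bundle:
U(A) = 18.330.
U(B) = 21.166.
U(C) = 6.557.
Highest utility is B, so B ≻ A ≻ C.

Bundle B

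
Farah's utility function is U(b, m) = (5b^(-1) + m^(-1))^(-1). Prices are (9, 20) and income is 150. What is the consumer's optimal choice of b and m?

For CES with ρ = -1, MRS = (5/1)·(m/b)^2.
Tangency: set MRS = p_b/p_m = 9/20 = 0.45.
So (m/b)^2 = 9/100; taking the square root, m/b = 0.3, i.e. m = 0.3·b.
Substitute into the budget 9·b + 20·m = 150: 15·b = 150, so b* = 10 and m* = 0.3·10 = 3.

b* = 10, m* = 3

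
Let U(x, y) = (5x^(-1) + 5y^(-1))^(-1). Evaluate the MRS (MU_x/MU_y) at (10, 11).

For CES with ρ = -1, MRS = (y/x)^2.
At (10, 11): MRS = 121/100.
So at (10, 11) the consumer would give up 121/100 units of y for one more unit of x.

MRS = 121/100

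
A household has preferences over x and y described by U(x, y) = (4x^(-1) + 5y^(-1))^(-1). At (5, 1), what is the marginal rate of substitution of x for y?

MRS = 4/125

For CES with ρ = -1, MRS = (4/5)·(y/x)^2.
At (5, 1): MRS = 4/125.
The indifference curve has slope −4/125 at this bundle.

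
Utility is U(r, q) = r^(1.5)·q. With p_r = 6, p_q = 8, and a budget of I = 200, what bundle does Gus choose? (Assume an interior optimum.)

r* = 20, q* = 10

MU_r = 1.5·√r·q and MU_q = r^(1.5).
MRS = MU_r/MU_q = (1.5)·q/r.
Tangency: set MRS = p_r/p_q = 6/8 = 0.75.
So (1.5)·q/r = 0.75, i.e. q = 0.5·r.
Substitute into the budget 6·r + 8·q = 200: 10·r = 200, so r* = 20.
Then q* = 0.5·20 = 10.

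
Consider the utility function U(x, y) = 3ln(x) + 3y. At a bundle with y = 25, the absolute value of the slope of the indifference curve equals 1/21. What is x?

x = 21

MU_x = 3/x, MU_y = 3.
MRS = 3/x ÷ 3.
MRS depends only on x: 1/x = 1/21 ⇒ x = 1/(1/21) = 21.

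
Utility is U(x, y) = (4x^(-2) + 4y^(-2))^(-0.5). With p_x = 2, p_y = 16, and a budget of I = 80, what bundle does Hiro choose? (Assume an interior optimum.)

For CES with ρ = -2, MRS = (y/x)^3.
Tangency: set MRS = p_x/p_y = 2/16 = 0.125.
So (y/x)^3 = 0.125; taking the cube root, y/x = 0.5, i.e. y = 0.5·x.
Substitute into the budget 2·x + 16·y = 80: 10·x = 80, so x* = 8 and y* = 0.5·8 = 4.

x* = 8, y* = 4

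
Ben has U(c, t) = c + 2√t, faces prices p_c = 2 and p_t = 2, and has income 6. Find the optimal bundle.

c* = 2, t* = 1

MU_c = 1, MU_t = 2/(2√t).
MRS = 1 ÷ (2/(2√t)).
Tangency: set MRS = p_c/p_t = 2/2 = 1.
MRS depends only on t: √t = 1 ⇒ √t = 1 ⇒ t* = 1.
From the budget, 2·c = 6 − 2·1 = 4, so c* = 2.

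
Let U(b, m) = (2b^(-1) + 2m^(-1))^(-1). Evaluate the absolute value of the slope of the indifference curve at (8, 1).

For CES with ρ = -1, MRS = (m/b)^2.
At (8, 1): MRS = 1/64.
So at (8, 1) the consumer would give up 1/64 units of m for one more unit of b.

MRS = 1/64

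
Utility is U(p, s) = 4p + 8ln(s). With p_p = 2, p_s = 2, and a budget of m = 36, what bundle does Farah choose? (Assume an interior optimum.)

p* = 16, s* = 2

MU_p = 4, MU_s = 8/s.
MRS = 4 ÷ (8/s).
Tangency: set MRS = p_p/p_s = 2/2 = 1.
MRS depends only on s: 0.5·s = 1 ⇒ s* = 1/0.5 = 2.
From the budget, 2·p = 36 − 2·2 = 32, so p* = 16.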